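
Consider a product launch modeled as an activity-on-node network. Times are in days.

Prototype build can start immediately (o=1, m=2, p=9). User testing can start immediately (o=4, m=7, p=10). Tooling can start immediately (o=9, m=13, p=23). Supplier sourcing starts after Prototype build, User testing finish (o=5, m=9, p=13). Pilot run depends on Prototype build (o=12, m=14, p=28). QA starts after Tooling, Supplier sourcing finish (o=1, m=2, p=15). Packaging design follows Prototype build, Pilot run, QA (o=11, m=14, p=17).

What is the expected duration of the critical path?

te_Prototype build = (1 + 4·2 + 9)/6 = 18/6 = 3
te_User testing = (4 + 4·7 + 10)/6 = 42/6 = 7
te_Tooling = (9 + 4·13 + 23)/6 = 84/6 = 14
te_Supplier sourcing = (5 + 4·9 + 13)/6 = 54/6 = 9
te_Pilot run = (12 + 4·14 + 28)/6 = 96/6 = 16
te_QA = (1 + 4·2 + 15)/6 = 24/6 = 4
te_Packaging design = (11 + 4·14 + 17)/6 = 84/6 = 14

Forward pass:
ES_Prototype build = 0; EF_Prototype build = 3
ES_User testing = 0; EF_User testing = 7
ES_Tooling = 0; EF_Tooling = 14
ES_Supplier sourcing = max(EF_Prototype build=3, EF_User testing=7) = 7; EF_Supplier sourcing = 7+9 = 16
ES_Pilot run = 3; EF_Pilot run = 3+16 = 19
ES_QA = max(EF_Tooling=14, EF_Supplier sourcing=16) = 16; EF_QA = 16+4 = 20
ES_Packaging design = max(EF_Prototype build=3, EF_Pilot run=19, EF_QA=20) = 20; EF_Packaging design = 20+14 = 34
Expected project duration μ = 34 days. Critical path: User testing → Supplier sourcing → QA → Packaging design.

34 days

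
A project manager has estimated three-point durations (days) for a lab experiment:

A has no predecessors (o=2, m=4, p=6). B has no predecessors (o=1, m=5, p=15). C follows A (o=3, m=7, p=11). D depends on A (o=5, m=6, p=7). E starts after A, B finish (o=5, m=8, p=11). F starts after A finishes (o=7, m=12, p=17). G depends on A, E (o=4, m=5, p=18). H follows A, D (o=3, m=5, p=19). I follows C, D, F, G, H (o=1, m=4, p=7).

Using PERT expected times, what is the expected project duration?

te_A = (2 + 4·4 + 6)/6 = 24/6 = 4
te_B = (1 + 4·5 + 15)/6 = 36/6 = 6
te_C = (3 + 4·7 + 11)/6 = 42/6 = 7
te_D = (5 + 4·6 + 7)/6 = 36/6 = 6
te_E = (5 + 4·8 + 11)/6 = 48/6 = 8
te_F = (7 + 4·12 + 17)/6 = 72/6 = 12
te_G = (4 + 4·5 + 18)/6 = 42/6 = 7
te_H = (3 + 4·5 + 19)/6 = 42/6 = 7
te_I = (1 + 4·4 + 7)/6 = 24/6 = 4

Forward pass:
ES_A = 0; EF_A = 4
ES_B = 0; EF_B = 6
ES_C = 4; EF_C = 4+7 = 11
ES_D = 4; EF_D = 4+6 = 10
ES_E = max(EF_A=4, EF_B=6) = 6; EF_E = 6+8 = 14
ES_F = 4; EF_F = 4+12 = 16
ES_G = max(EF_A=4, EF_E=14) = 14; EF_G = 14+7 = 21
ES_H = max(EF_A=4, EF_D=10) = 10; EF_H = 10+7 = 17
ES_I = max(EF_C=11, EF_D=10, EF_F=16, EF_G=21, EF_H=17) = 21; EF_I = 21+4 = 25
Expected project duration μ = 25 days. Critical path: B → E → G → I.

25 days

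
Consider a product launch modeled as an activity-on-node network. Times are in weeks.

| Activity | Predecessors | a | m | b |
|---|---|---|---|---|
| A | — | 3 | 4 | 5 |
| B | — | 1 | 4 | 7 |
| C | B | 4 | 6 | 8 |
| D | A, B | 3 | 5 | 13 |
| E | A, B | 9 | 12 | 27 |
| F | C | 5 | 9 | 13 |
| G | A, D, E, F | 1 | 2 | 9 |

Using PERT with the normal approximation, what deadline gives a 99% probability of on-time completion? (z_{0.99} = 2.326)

te_A = (3 + 4·4 + 5)/6 = 24/6 = 4; σ²_A = ((5−3)/6)² = 0.111
te_B = (1 + 4·4 + 7)/6 = 24/6 = 4; σ²_B = ((7−1)/6)² = 1.000
te_C = (4 + 4·6 + 8)/6 = 36/6 = 6; σ²_C = ((8−4)/6)² = 0.444
te_D = (3 + 4·5 + 13)/6 = 36/6 = 6; σ²_D = ((13−3)/6)² = 2.778
te_E = (9 + 4·12 + 27)/6 = 84/6 = 14; σ²_E = ((27−9)/6)² = 9.000
te_F = (5 + 4·9 + 13)/6 = 54/6 = 9; σ²_F = ((13−5)/6)² = 1.778
te_G = (1 + 4·2 + 9)/6 = 18/6 = 3; σ²_G = ((9−1)/6)² = 1.778

Forward pass:
ES_A = 0; EF_A = 4
ES_B = 0; EF_B = 4
ES_C = 4; EF_C = 4+6 = 10
ES_D = max(EF_A=4, EF_B=4) = 4; EF_D = 4+6 = 10
ES_E = max(EF_A=4, EF_B=4) = 4; EF_E = 4+14 = 18
ES_F = 10; EF_F = 10+9 = 19
ES_G = max(EF_A=4, EF_D=10, EF_E=18, EF_F=19) = 19; EF_G = 19+3 = 22
Expected project duration μ = 22 weeks. Critical path: B → C → F → G.

Variance along critical path = 1.000 + 0.444 + 1.778 + 1.778 = 5.000; σ = 2.236 weeks.
D = μ + z·σ = 22 + 2.326·2.236 = 27.2 weeks

27.2 weeks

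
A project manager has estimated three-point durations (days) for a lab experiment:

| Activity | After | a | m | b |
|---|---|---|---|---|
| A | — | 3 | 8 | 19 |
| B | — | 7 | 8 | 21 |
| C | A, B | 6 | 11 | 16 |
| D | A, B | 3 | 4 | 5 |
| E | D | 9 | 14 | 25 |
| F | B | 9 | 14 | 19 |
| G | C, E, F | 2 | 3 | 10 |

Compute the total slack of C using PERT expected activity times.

8 days

te_A = (3 + 4·8 + 19)/6 = 54/6 = 9
te_B = (7 + 4·8 + 21)/6 = 60/6 = 10
te_C = (6 + 4·11 + 16)/6 = 66/6 = 11
te_D = (3 + 4·4 + 5)/6 = 24/6 = 4
te_E = (9 + 4·14 + 25)/6 = 90/6 = 15
te_F = (9 + 4·14 + 19)/6 = 84/6 = 14
te_G = (2 + 4·3 + 10)/6 = 24/6 = 4

Forward pass:
ES_A = 0; EF_A = 9
ES_B = 0; EF_B = 10
ES_C = max(EF_A=9, EF_B=10) = 10; EF_C = 10+11 = 21
ES_D = max(EF_A=9, EF_B=10) = 10; EF_D = 10+4 = 14
ES_E = 14; EF_E = 14+15 = 29
ES_F = 10; EF_F = 10+14 = 24
ES_G = max(EF_C=21, EF_E=29, EF_F=24) = 29; EF_G = 29+4 = 33
Expected project duration μ = 33 days. Critical path: B → D → E → G.

Backward pass:
LF_G = 33; LS_G = 33−4 = 29
LF_F = LS_G = 29; LS_F = 29−14 = 15
LF_E = LS_G = 29; LS_E = 29−15 = 14
LF_D = LS_E = 14; LS_D = 14−4 = 10
LF_C = LS_G = 29; LS_C = 29−11 = 18
LF_B = min(LS_C=18, LS_D=10, LS_F=15) = 10; LS_B = 10−10 = 0
LF_A = min(LS_C=18, LS_D=10) = 10; LS_A = 10−9 = 1
Slack_C = LS_C − ES_C = 18 − 10 = 8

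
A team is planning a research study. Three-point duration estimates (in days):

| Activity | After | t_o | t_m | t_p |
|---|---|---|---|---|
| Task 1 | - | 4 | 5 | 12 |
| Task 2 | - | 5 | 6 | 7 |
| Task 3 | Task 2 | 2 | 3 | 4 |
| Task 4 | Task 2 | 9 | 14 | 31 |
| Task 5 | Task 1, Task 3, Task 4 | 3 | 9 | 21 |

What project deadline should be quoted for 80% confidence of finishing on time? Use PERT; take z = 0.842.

te_Task 1 = (4 + 4·5 + 12)/6 = 36/6 = 6; σ²_Task 1 = ((12−4)/6)² = 1.778
te_Task 2 = (5 + 4·6 + 7)/6 = 36/6 = 6; σ²_Task 2 = ((7−5)/6)² = 0.111
te_Task 3 = (2 + 4·3 + 4)/6 = 18/6 = 3; σ²_Task 3 = ((4−2)/6)² = 0.111
te_Task 4 = (9 + 4·14 + 31)/6 = 96/6 = 16; σ²_Task 4 = ((31−9)/6)² = 13.444
te_Task 5 = (3 + 4·9 + 21)/6 = 60/6 = 10; σ²_Task 5 = ((21−3)/6)² = 9.000

Forward pass:
ES_Task 1 = 0; EF_Task 1 = 6
ES_Task 2 = 0; EF_Task 2 = 6
ES_Task 3 = 6; EF_Task 3 = 6+3 = 9
ES_Task 4 = 6; EF_Task 4 = 6+16 = 22
ES_Task 5 = max(EF_Task 1=6, EF_Task 3=9, EF_Task 4=22) = 22; EF_Task 5 = 22+10 = 32
Expected project duration μ = 32 days. Critical path: Task 2 → Task 4 → Task 5.

Variance along critical path = 0.111 + 13.444 + 9.000 = 22.556; σ = 4.749 days.
D = μ + z·σ = 32 + 0.842·4.749 = 36.0 days

36.0 days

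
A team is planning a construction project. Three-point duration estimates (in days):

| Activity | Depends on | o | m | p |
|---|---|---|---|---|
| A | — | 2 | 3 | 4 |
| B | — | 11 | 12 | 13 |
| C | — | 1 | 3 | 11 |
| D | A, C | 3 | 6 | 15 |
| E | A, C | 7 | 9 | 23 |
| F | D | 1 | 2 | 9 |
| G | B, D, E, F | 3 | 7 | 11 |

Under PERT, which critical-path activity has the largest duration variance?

E

te_A = (2 + 4·3 + 4)/6 = 18/6 = 3; σ²_A = ((4−2)/6)² = 0.111
te_B = (11 + 4·12 + 13)/6 = 72/6 = 12; σ²_B = ((13−11)/6)² = 0.111
te_C = (1 + 4·3 + 11)/6 = 24/6 = 4; σ²_C = ((11−1)/6)² = 2.778
te_D = (3 + 4·6 + 15)/6 = 42/6 = 7; σ²_D = ((15−3)/6)² = 4.000
te_E = (7 + 4·9 + 23)/6 = 66/6 = 11; σ²_E = ((23−7)/6)² = 7.111
te_F = (1 + 4·2 + 9)/6 = 18/6 = 3; σ²_F = ((9−1)/6)² = 1.778
te_G = (3 + 4·7 + 11)/6 = 42/6 = 7; σ²_G = ((11−3)/6)² = 1.778

Forward pass:
ES_A = 0; EF_A = 3
ES_B = 0; EF_B = 12
ES_C = 0; EF_C = 4
ES_D = max(EF_A=3, EF_C=4) = 4; EF_D = 4+7 = 11
ES_E = max(EF_A=3, EF_C=4) = 4; EF_E = 4+11 = 15
ES_F = 11; EF_F = 11+3 = 14
ES_G = max(EF_B=12, EF_D=11, EF_E=15, EF_F=14) = 15; EF_G = 15+7 = 22
Expected project duration μ = 22 days. Critical path: C → E → G.

Variances on critical path: σ²_C=2.778, σ²_E=7.111, σ²_G=1.778.
Largest is σ²_E = 7.111.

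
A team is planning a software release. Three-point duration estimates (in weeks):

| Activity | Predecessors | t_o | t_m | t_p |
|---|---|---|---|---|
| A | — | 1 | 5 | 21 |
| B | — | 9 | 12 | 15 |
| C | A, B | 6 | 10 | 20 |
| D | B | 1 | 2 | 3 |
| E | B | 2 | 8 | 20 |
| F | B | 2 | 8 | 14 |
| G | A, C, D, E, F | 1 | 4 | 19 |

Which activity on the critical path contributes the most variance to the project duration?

G

te_A = (1 + 4·5 + 21)/6 = 42/6 = 7; σ²_A = ((21−1)/6)² = 11.111
te_B = (9 + 4·12 + 15)/6 = 72/6 = 12; σ²_B = ((15−9)/6)² = 1.000
te_C = (6 + 4·10 + 20)/6 = 66/6 = 11; σ²_C = ((20−6)/6)² = 5.444
te_D = (1 + 4·2 + 3)/6 = 12/6 = 2; σ²_D = ((3−1)/6)² = 0.111
te_E = (2 + 4·8 + 20)/6 = 54/6 = 9; σ²_E = ((20−2)/6)² = 9.000
te_F = (2 + 4·8 + 14)/6 = 48/6 = 8; σ²_F = ((14−2)/6)² = 4.000
te_G = (1 + 4·4 + 19)/6 = 36/6 = 6; σ²_G = ((19−1)/6)² = 9.000

Forward pass:
ES_A = 0; EF_A = 7
ES_B = 0; EF_B = 12
ES_C = max(EF_A=7, EF_B=12) = 12; EF_C = 12+11 = 23
ES_D = 12; EF_D = 12+2 = 14
ES_E = 12; EF_E = 12+9 = 21
ES_F = 12; EF_F = 12+8 = 20
ES_G = max(EF_A=7, EF_C=23, EF_D=14, EF_E=21, EF_F=20) = 23; EF_G = 23+6 = 29
Expected project duration μ = 29 weeks. Critical path: B → C → G.

Variances on critical path: σ²_B=1.000, σ²_C=5.444, σ²_G=9.000.
Largest is σ²_G = 9.000.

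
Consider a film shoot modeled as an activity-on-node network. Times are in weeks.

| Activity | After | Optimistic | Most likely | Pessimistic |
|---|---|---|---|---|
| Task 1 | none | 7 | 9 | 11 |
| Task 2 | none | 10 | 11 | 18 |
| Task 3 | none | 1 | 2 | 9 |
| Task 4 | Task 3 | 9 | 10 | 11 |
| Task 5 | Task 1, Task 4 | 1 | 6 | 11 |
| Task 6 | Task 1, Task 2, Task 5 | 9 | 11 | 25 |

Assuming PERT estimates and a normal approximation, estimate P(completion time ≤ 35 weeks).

0.809

te_Task 1 = (7 + 4·9 + 11)/6 = 54/6 = 9; σ²_Task 1 = ((11−7)/6)² = 0.444
te_Task 2 = (10 + 4·11 + 18)/6 = 72/6 = 12; σ²_Task 2 = ((18−10)/6)² = 1.778
te_Task 3 = (1 + 4·2 + 9)/6 = 18/6 = 3; σ²_Task 3 = ((9−1)/6)² = 1.778
te_Task 4 = (9 + 4·10 + 11)/6 = 60/6 = 10; σ²_Task 4 = ((11−9)/6)² = 0.111
te_Task 5 = (1 + 4·6 + 11)/6 = 36/6 = 6; σ²_Task 5 = ((11−1)/6)² = 2.778
te_Task 6 = (9 + 4·11 + 25)/6 = 78/6 = 13; σ²_Task 6 = ((25−9)/6)² = 7.111

Forward pass:
ES_Task 1 = 0; EF_Task 1 = 9
ES_Task 2 = 0; EF_Task 2 = 12
ES_Task 3 = 0; EF_Task 3 = 3
ES_Task 4 = 3; EF_Task 4 = 3+10 = 13
ES_Task 5 = max(EF_Task 1=9, EF_Task 4=13) = 13; EF_Task 5 = 13+6 = 19
ES_Task 6 = max(EF_Task 1=9, EF_Task 2=12, EF_Task 5=19) = 19; EF_Task 6 = 19+13 = 32
Expected project duration μ = 32 weeks. Critical path: Task 3 → Task 4 → Task 5 → Task 6.

Variance along critical path = 1.778 + 0.111 + 2.778 + 7.111 = 11.778; σ = √11.778 = 3.432 weeks.
Z = (35 − 32) / 3.432 = 0.874
P(T ≤ 35) = Φ(0.874) ≈ 0.809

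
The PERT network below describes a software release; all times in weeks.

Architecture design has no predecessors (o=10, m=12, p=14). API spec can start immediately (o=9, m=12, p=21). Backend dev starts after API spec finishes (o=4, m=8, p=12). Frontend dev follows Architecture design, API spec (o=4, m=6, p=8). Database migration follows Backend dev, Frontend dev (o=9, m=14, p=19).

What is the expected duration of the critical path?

te_Architecture design = (10 + 4·12 + 14)/6 = 72/6 = 12
te_API spec = (9 + 4·12 + 21)/6 = 78/6 = 13
te_Backend dev = (4 + 4·8 + 12)/6 = 48/6 = 8
te_Frontend dev = (4 + 4·6 + 8)/6 = 36/6 = 6
te_Database migration = (9 + 4·14 + 19)/6 = 84/6 = 14

Forward pass:
ES_Architecture design = 0; EF_Architecture design = 12
ES_API spec = 0; EF_API spec = 13
ES_Backend dev = 13; EF_Backend dev = 13+8 = 21
ES_Frontend dev = max(EF_Architecture design=12, EF_API spec=13) = 13; EF_Frontend dev = 13+6 = 19
ES_Database migration = max(EF_Backend dev=21, EF_Frontend dev=19) = 21; EF_Database migration = 21+14 = 35
Expected project duration μ = 35 weeks. Critical path: API spec → Backend dev → Database migration.

35 weeks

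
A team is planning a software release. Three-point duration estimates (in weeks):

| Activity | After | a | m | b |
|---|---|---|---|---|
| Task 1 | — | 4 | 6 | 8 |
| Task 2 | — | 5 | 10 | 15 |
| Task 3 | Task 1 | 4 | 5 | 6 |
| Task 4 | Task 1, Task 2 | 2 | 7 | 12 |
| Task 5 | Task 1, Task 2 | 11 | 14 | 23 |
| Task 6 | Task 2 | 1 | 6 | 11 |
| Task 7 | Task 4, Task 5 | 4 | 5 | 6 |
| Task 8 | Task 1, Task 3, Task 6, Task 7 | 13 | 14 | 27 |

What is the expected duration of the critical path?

46 weeks

te_Task 1 = (4 + 4·6 + 8)/6 = 36/6 = 6
te_Task 2 = (5 + 4·10 + 15)/6 = 60/6 = 10
te_Task 3 = (4 + 4·5 + 6)/6 = 30/6 = 5
te_Task 4 = (2 + 4·7 + 12)/6 = 42/6 = 7
te_Task 5 = (11 + 4·14 + 23)/6 = 90/6 = 15
te_Task 6 = (1 + 4·6 + 11)/6 = 36/6 = 6
te_Task 7 = (4 + 4·5 + 6)/6 = 30/6 = 5
te_Task 8 = (13 + 4·14 + 27)/6 = 96/6 = 16

Forward pass:
ES_Task 1 = 0; EF_Task 1 = 6
ES_Task 2 = 0; EF_Task 2 = 10
ES_Task 3 = 6; EF_Task 3 = 6+5 = 11
ES_Task 4 = max(EF_Task 1=6, EF_Task 2=10) = 10; EF_Task 4 = 10+7 = 17
ES_Task 5 = max(EF_Task 1=6, EF_Task 2=10) = 10; EF_Task 5 = 10+15 = 25
ES_Task 6 = 10; EF_Task 6 = 10+6 = 16
ES_Task 7 = max(EF_Task 4=17, EF_Task 5=25) = 25; EF_Task 7 = 25+5 = 30
ES_Task 8 = max(EF_Task 1=6, EF_Task 3=11, EF_Task 6=16, EF_Task 7=30) = 30; EF_Task 8 = 30+16 = 46
Expected project duration μ = 46 weeks. Critical path: Task 2 → Task 5 → Task 7 → Task 8.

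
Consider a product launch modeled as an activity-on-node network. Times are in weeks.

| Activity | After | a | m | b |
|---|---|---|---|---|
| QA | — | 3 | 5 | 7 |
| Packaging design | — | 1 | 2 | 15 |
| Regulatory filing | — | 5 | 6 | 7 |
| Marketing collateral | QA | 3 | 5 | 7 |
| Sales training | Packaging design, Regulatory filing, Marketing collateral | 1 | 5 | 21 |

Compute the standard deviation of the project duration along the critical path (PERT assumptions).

te_QA = (3 + 4·5 + 7)/6 = 30/6 = 5; σ²_QA = ((7−3)/6)² = 0.444
te_Packaging design = (1 + 4·2 + 15)/6 = 24/6 = 4; σ²_Packaging design = ((15−1)/6)² = 5.444
te_Regulatory filing = (5 + 4·6 + 7)/6 = 36/6 = 6; σ²_Regulatory filing = ((7−5)/6)² = 0.111
te_Marketing collateral = (3 + 4·5 + 7)/6 = 30/6 = 5; σ²_Marketing collateral = ((7−3)/6)² = 0.444
te_Sales training = (1 + 4·5 + 21)/6 = 42/6 = 7; σ²_Sales training = ((21−1)/6)² = 11.111

Forward pass:
ES_QA = 0; EF_QA = 5
ES_Packaging design = 0; EF_Packaging design = 4
ES_Regulatory filing = 0; EF_Regulatory filing = 6
ES_Marketing collateral = 5; EF_Marketing collateral = 5+5 = 10
ES_Sales training = max(EF_Packaging design=4, EF_Regulatory filing=6, EF_Marketing collateral=10) = 10; EF_Sales training = 10+7 = 17
Expected project duration μ = 17 weeks. Critical path: QA → Marketing collateral → Sales training.

Variance along critical path = 0.444 + 0.444 + 11.111 = 12.000
σ = √12.000 = 3.464 weeks

3.46 weeks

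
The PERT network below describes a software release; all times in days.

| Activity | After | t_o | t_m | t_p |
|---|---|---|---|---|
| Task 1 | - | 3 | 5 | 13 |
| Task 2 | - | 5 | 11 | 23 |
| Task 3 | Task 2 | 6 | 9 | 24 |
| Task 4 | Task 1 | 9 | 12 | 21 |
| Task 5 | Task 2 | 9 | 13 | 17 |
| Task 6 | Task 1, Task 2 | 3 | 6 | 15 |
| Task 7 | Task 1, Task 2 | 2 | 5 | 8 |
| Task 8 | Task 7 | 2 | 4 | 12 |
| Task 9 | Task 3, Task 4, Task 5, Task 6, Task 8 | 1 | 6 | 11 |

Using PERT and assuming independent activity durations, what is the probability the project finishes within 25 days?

te_Task 1 = (3 + 4·5 + 13)/6 = 36/6 = 6; σ²_Task 1 = ((13−3)/6)² = 2.778
te_Task 2 = (5 + 4·11 + 23)/6 = 72/6 = 12; σ²_Task 2 = ((23−5)/6)² = 9.000
te_Task 3 = (6 + 4·9 + 24)/6 = 66/6 = 11; σ²_Task 3 = ((24−6)/6)² = 9.000
te_Task 4 = (9 + 4·12 + 21)/6 = 78/6 = 13; σ²_Task 4 = ((21−9)/6)² = 4.000
te_Task 5 = (9 + 4·13 + 17)/6 = 78/6 = 13; σ²_Task 5 = ((17−9)/6)² = 1.778
te_Task 6 = (3 + 4·6 + 15)/6 = 42/6 = 7; σ²_Task 6 = ((15−3)/6)² = 4.000
te_Task 7 = (2 + 4·5 + 8)/6 = 30/6 = 5; σ²_Task 7 = ((8−2)/6)² = 1.000
te_Task 8 = (2 + 4·4 + 12)/6 = 30/6 = 5; σ²_Task 8 = ((12−2)/6)² = 2.778
te_Task 9 = (1 + 4·6 + 11)/6 = 36/6 = 6; σ²_Task 9 = ((11−1)/6)² = 2.778

Forward pass:
ES_Task 1 = 0; EF_Task 1 = 6
ES_Task 2 = 0; EF_Task 2 = 12
ES_Task 3 = 12; EF_Task 3 = 12+11 = 23
ES_Task 4 = 6; EF_Task 4 = 6+13 = 19
ES_Task 5 = 12; EF_Task 5 = 12+13 = 25
ES_Task 6 = max(EF_Task 1=6, EF_Task 2=12) = 12; EF_Task 6 = 12+7 = 19
ES_Task 7 = max(EF_Task 1=6, EF_Task 2=12) = 12; EF_Task 7 = 12+5 = 17
ES_Task 8 = 17; EF_Task 8 = 17+5 = 22
ES_Task 9 = max(EF_Task 3=23, EF_Task 4=19, EF_Task 5=25, EF_Task 6=19, EF_Task 8=22) = 25; EF_Task 9 = 25+6 = 31
Expected project duration μ = 31 days. Critical path: Task 2 → Task 5 → Task 9.

Variance along critical path = 9.000 + 1.778 + 2.778 = 13.556; σ = √13.556 = 3.682 days.
Z = (25 − 31) / 3.682 = -1.630
P(T ≤ 25) = Φ(-1.630) ≈ 0.052

0.052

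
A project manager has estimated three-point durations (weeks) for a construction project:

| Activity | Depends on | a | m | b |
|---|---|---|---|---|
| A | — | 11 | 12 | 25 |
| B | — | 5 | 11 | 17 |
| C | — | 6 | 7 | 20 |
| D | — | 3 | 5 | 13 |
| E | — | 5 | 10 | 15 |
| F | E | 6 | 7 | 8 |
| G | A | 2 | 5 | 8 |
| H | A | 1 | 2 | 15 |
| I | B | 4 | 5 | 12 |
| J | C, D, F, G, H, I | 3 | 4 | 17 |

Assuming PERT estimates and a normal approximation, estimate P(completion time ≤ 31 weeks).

0.959

te_A = (11 + 4·12 + 25)/6 = 84/6 = 14; σ²_A = ((25−11)/6)² = 5.444
te_B = (5 + 4·11 + 17)/6 = 66/6 = 11; σ²_B = ((17−5)/6)² = 4.000
te_C = (6 + 4·7 + 20)/6 = 54/6 = 9; σ²_C = ((20−6)/6)² = 5.444
te_D = (3 + 4·5 + 13)/6 = 36/6 = 6; σ²_D = ((13−3)/6)² = 2.778
te_E = (5 + 4·10 + 15)/6 = 60/6 = 10; σ²_E = ((15−5)/6)² = 2.778
te_F = (6 + 4·7 + 8)/6 = 42/6 = 7; σ²_F = ((8−6)/6)² = 0.111
te_G = (2 + 4·5 + 8)/6 = 30/6 = 5; σ²_G = ((8−2)/6)² = 1.000
te_H = (1 + 4·2 + 15)/6 = 24/6 = 4; σ²_H = ((15−1)/6)² = 5.444
te_I = (4 + 4·5 + 12)/6 = 36/6 = 6; σ²_I = ((12−4)/6)² = 1.778
te_J = (3 + 4·4 + 17)/6 = 36/6 = 6; σ²_J = ((17−3)/6)² = 5.444

Forward pass:
ES_A = 0; EF_A = 14
ES_B = 0; EF_B = 11
ES_C = 0; EF_C = 9
ES_D = 0; EF_D = 6
ES_E = 0; EF_E = 10
ES_F = 10; EF_F = 10+7 = 17
ES_G = 14; EF_G = 14+5 = 19
ES_H = 14; EF_H = 14+4 = 18
ES_I = 11; EF_I = 11+6 = 17
ES_J = max(EF_C=9, EF_D=6, EF_F=17, EF_G=19, EF_H=18, EF_I=17) = 19; EF_J = 19+6 = 25
Expected project duration μ = 25 weeks. Critical path: A → G → J.

Variance along critical path = 5.444 + 1.000 + 5.444 = 11.889; σ = √11.889 = 3.448 weeks.
Z = (31 − 25) / 3.448 = 1.740
P(T ≤ 31) = Φ(1.740) ≈ 0.959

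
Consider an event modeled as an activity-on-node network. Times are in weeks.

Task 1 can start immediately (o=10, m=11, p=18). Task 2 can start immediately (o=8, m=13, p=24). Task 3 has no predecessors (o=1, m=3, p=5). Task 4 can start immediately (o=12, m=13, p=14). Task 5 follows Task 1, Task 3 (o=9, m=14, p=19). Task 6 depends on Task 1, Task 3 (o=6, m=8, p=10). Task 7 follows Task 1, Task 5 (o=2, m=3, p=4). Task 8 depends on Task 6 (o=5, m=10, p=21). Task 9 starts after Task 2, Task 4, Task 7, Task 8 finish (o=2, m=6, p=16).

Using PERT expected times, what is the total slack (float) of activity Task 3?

te_Task 1 = (10 + 4·11 + 18)/6 = 72/6 = 12
te_Task 2 = (8 + 4·13 + 24)/6 = 84/6 = 14
te_Task 3 = (1 + 4·3 + 5)/6 = 18/6 = 3
te_Task 4 = (12 + 4·13 + 14)/6 = 78/6 = 13
te_Task 5 = (9 + 4·14 + 19)/6 = 84/6 = 14
te_Task 6 = (6 + 4·8 + 10)/6 = 48/6 = 8
te_Task 7 = (2 + 4·3 + 4)/6 = 18/6 = 3
te_Task 8 = (5 + 4·10 + 21)/6 = 66/6 = 11
te_Task 9 = (2 + 4·6 + 16)/6 = 42/6 = 7

Forward pass:
ES_Task 1 = 0; EF_Task 1 = 12
ES_Task 2 = 0; EF_Task 2 = 14
ES_Task 3 = 0; EF_Task 3 = 3
ES_Task 4 = 0; EF_Task 4 = 13
ES_Task 5 = max(EF_Task 1=12, EF_Task 3=3) = 12; EF_Task 5 = 12+14 = 26
ES_Task 6 = max(EF_Task 1=12, EF_Task 3=3) = 12; EF_Task 6 = 12+8 = 20
ES_Task 7 = max(EF_Task 1=12, EF_Task 5=26) = 26; EF_Task 7 = 26+3 = 29
ES_Task 8 = 20; EF_Task 8 = 20+11 = 31
ES_Task 9 = max(EF_Task 2=14, EF_Task 4=13, EF_Task 7=29, EF_Task 8=31) = 31; EF_Task 9 = 31+7 = 38
Expected project duration μ = 38 weeks. Critical path: Task 1 → Task 6 → Task 8 → Task 9.

Backward pass:
LF_Task 9 = 38; LS_Task 9 = 38−7 = 31
LF_Task 8 = LS_Task 9 = 31; LS_Task 8 = 31−11 = 20
LF_Task 7 = LS_Task 9 = 31; LS_Task 7 = 31−3 = 28
LF_Task 6 = LS_Task 8 = 20; LS_Task 6 = 20−8 = 12
LF_Task 5 = LS_Task 7 = 28; LS_Task 5 = 28−14 = 14
LF_Task 4 = LS_Task 9 = 31; LS_Task 4 = 31−13 = 18
LF_Task 3 = min(LS_Task 5=14, LS_Task 6=12) = 12; LS_Task 3 = 12−3 = 9
LF_Task 2 = LS_Task 9 = 31; LS_Task 2 = 31−14 = 17
LF_Task 1 = min(LS_Task 5=14, LS_Task 6=12, LS_Task 7=28) = 12; LS_Task 1 = 12−12 = 0
Slack_Task 3 = LS_Task 3 − ES_Task 3 = 9 − 0 = 9

9 weeks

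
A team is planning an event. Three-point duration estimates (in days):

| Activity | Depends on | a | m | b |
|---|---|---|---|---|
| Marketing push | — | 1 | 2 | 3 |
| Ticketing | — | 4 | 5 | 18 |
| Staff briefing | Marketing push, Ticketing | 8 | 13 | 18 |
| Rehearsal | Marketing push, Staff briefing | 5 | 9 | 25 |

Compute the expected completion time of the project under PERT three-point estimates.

te_Marketing push = (1 + 4·2 + 3)/6 = 12/6 = 2
te_Ticketing = (4 + 4·5 + 18)/6 = 42/6 = 7
te_Staff briefing = (8 + 4·13 + 18)/6 = 78/6 = 13
te_Rehearsal = (5 + 4·9 + 25)/6 = 66/6 = 11

Forward pass:
ES_Marketing push = 0; EF_Marketing push = 2
ES_Ticketing = 0; EF_Ticketing = 7
ES_Staff briefing = max(EF_Marketing push=2, EF_Ticketing=7) = 7; EF_Staff briefing = 7+13 = 20
ES_Rehearsal = max(EF_Marketing push=2, EF_Staff briefing=20) = 20; EF_Rehearsal = 20+11 = 31
Expected project duration μ = 31 days. Critical path: Ticketing → Staff briefing → Rehearsal.

31 days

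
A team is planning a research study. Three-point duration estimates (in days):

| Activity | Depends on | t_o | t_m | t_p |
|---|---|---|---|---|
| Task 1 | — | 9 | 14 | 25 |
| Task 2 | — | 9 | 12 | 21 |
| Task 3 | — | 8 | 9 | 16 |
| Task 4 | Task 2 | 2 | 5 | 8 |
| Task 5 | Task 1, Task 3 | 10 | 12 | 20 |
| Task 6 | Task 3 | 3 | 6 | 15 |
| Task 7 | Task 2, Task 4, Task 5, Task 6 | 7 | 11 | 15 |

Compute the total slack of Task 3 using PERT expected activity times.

te_Task 1 = (9 + 4·14 + 25)/6 = 90/6 = 15
te_Task 2 = (9 + 4·12 + 21)/6 = 78/6 = 13
te_Task 3 = (8 + 4·9 + 16)/6 = 60/6 = 10
te_Task 4 = (2 + 4·5 + 8)/6 = 30/6 = 5
te_Task 5 = (10 + 4·12 + 20)/6 = 78/6 = 13
te_Task 6 = (3 + 4·6 + 15)/6 = 42/6 = 7
te_Task 7 = (7 + 4·11 + 15)/6 = 66/6 = 11

Forward pass:
ES_Task 1 = 0; EF_Task 1 = 15
ES_Task 2 = 0; EF_Task 2 = 13
ES_Task 3 = 0; EF_Task 3 = 10
ES_Task 4 = 13; EF_Task 4 = 13+5 = 18
ES_Task 5 = max(EF_Task 1=15, EF_Task 3=10) = 15; EF_Task 5 = 15+13 = 28
ES_Task 6 = 10; EF_Task 6 = 10+7 = 17
ES_Task 7 = max(EF_Task 2=13, EF_Task 4=18, EF_Task 5=28, EF_Task 6=17) = 28; EF_Task 7 = 28+11 = 39
Expected project duration μ = 39 days. Critical path: Task 1 → Task 5 → Task 7.

Backward pass:
LF_Task 7 = 39; LS_Task 7 = 39−11 = 28
LF_Task 6 = LS_Task 7 = 28; LS_Task 6 = 28−7 = 21
LF_Task 5 = LS_Task 7 = 28; LS_Task 5 = 28−13 = 15
LF_Task 4 = LS_Task 7 = 28; LS_Task 4 = 28−5 = 23
LF_Task 3 = min(LS_Task 5=15, LS_Task 6=21) = 15; LS_Task 3 = 15−10 = 5
LF_Task 2 = min(LS_Task 4=23, LS_Task 7=28) = 23; LS_Task 2 = 23−13 = 10
LF_Task 1 = LS_Task 5 = 15; LS_Task 1 = 15−15 = 0
Slack_Task 3 = LS_Task 3 − ES_Task 3 = 5 − 0 = 5

5 days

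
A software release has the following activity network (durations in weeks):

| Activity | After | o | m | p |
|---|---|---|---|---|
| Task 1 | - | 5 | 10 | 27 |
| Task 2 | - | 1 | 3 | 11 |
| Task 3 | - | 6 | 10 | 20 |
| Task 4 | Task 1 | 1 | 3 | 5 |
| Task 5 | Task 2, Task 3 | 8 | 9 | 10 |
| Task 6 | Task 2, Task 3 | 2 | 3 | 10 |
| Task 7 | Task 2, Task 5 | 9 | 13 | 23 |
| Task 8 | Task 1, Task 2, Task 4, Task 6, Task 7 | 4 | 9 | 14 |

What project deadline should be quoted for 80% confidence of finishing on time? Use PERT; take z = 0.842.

te_Task 1 = (5 + 4·10 + 27)/6 = 72/6 = 12; σ²_Task 1 = ((27−5)/6)² = 13.444
te_Task 2 = (1 + 4·3 + 11)/6 = 24/6 = 4; σ²_Task 2 = ((11−1)/6)² = 2.778
te_Task 3 = (6 + 4·10 + 20)/6 = 66/6 = 11; σ²_Task 3 = ((20−6)/6)² = 5.444
te_Task 4 = (1 + 4·3 + 5)/6 = 18/6 = 3; σ²_Task 4 = ((5−1)/6)² = 0.444
te_Task 5 = (8 + 4·9 + 10)/6 = 54/6 = 9; σ²_Task 5 = ((10−8)/6)² = 0.111
te_Task 6 = (2 + 4·3 + 10)/6 = 24/6 = 4; σ²_Task 6 = ((10−2)/6)² = 1.778
te_Task 7 = (9 + 4·13 + 23)/6 = 84/6 = 14; σ²_Task 7 = ((23−9)/6)² = 5.444
te_Task 8 = (4 + 4·9 + 14)/6 = 54/6 = 9; σ²_Task 8 = ((14−4)/6)² = 2.778

Forward pass:
ES_Task 1 = 0; EF_Task 1 = 12
ES_Task 2 = 0; EF_Task 2 = 4
ES_Task 3 = 0; EF_Task 3 = 11
ES_Task 4 = 12; EF_Task 4 = 12+3 = 15
ES_Task 5 = max(EF_Task 2=4, EF_Task 3=11) = 11; EF_Task 5 = 11+9 = 20
ES_Task 6 = max(EF_Task 2=4, EF_Task 3=11) = 11; EF_Task 6 = 11+4 = 15
ES_Task 7 = max(EF_Task 2=4, EF_Task 5=20) = 20; EF_Task 7 = 20+14 = 34
ES_Task 8 = max(EF_Task 1=12, EF_Task 2=4, EF_Task 4=15, EF_Task 6=15, EF_Task 7=34) = 34; EF_Task 8 = 34+9 = 43
Expected project duration μ = 43 weeks. Critical path: Task 3 → Task 5 → Task 7 → Task 8.

Variance along critical path = 5.444 + 0.111 + 5.444 + 2.778 = 13.778; σ = 3.712 weeks.
D = μ + z·σ = 43 + 0.842·3.712 = 46.1 weeks

46.1 weeks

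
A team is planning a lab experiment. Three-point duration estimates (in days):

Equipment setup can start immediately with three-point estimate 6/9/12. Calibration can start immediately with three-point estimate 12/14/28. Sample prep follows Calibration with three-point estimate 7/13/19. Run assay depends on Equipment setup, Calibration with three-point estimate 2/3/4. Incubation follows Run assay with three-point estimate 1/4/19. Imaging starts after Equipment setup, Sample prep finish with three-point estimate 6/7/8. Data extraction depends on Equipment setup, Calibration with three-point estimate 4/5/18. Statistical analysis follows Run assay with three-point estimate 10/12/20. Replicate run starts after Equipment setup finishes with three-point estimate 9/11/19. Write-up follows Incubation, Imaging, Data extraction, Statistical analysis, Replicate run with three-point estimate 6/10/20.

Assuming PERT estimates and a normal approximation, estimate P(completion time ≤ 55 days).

0.975

te_Equipment setup = (6 + 4·9 + 12)/6 = 54/6 = 9; σ²_Equipment setup = ((12−6)/6)² = 1.000
te_Calibration = (12 + 4·14 + 28)/6 = 96/6 = 16; σ²_Calibration = ((28−12)/6)² = 7.111
te_Sample prep = (7 + 4·13 + 19)/6 = 78/6 = 13; σ²_Sample prep = ((19−7)/6)² = 4.000
te_Run assay = (2 + 4·3 + 4)/6 = 18/6 = 3; σ²_Run assay = ((4−2)/6)² = 0.111
te_Incubation = (1 + 4·4 + 19)/6 = 36/6 = 6; σ²_Incubation = ((19−1)/6)² = 9.000
te_Imaging = (6 + 4·7 + 8)/6 = 42/6 = 7; σ²_Imaging = ((8−6)/6)² = 0.111
te_Data extraction = (4 + 4·5 + 18)/6 = 42/6 = 7; σ²_Data extraction = ((18−4)/6)² = 5.444
te_Statistical analysis = (10 + 4·12 + 20)/6 = 78/6 = 13; σ²_Statistical analysis = ((20−10)/6)² = 2.778
te_Replicate run = (9 + 4·11 + 19)/6 = 72/6 = 12; σ²_Replicate run = ((19−9)/6)² = 2.778
te_Write-up = (6 + 4·10 + 20)/6 = 66/6 = 11; σ²_Write-up = ((20−6)/6)² = 5.444

Forward pass:
ES_Equipment setup = 0; EF_Equipment setup = 9
ES_Calibration = 0; EF_Calibration = 16
ES_Sample prep = 16; EF_Sample prep = 16+13 = 29
ES_Run assay = max(EF_Equipment setup=9, EF_Calibration=16) = 16; EF_Run assay = 16+3 = 19
ES_Incubation = 19; EF_Incubation = 19+6 = 25
ES_Imaging = max(EF_Equipment setup=9, EF_Sample prep=29) = 29; EF_Imaging = 29+7 = 36
ES_Data extraction = max(EF_Equipment setup=9, EF_Calibration=16) = 16; EF_Data extraction = 16+7 = 23
ES_Statistical analysis = 19; EF_Statistical analysis = 19+13 = 32
ES_Replicate run = 9; EF_Replicate run = 9+12 = 21
ES_Write-up = max(EF_Incubation=25, EF_Imaging=36, EF_Data extraction=23, EF_Statistical analysis=32, EF_Replicate run=21) = 36; EF_Write-up = 36+11 = 47
Expected project duration μ = 47 days. Critical path: Calibration → Sample prep → Imaging → Write-up.

Variance along critical path = 7.111 + 4.000 + 0.111 + 5.444 = 16.667; σ = √16.667 = 4.082 days.
Z = (55 − 47) / 4.082 = 1.960
P(T ≤ 55) = Φ(1.960) ≈ 0.975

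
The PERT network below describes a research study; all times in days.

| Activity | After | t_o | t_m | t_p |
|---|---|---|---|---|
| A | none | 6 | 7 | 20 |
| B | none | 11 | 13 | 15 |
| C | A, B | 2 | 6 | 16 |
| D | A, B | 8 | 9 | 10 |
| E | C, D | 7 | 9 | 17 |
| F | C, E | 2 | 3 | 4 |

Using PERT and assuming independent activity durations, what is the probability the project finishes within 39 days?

0.984

te_A = (6 + 4·7 + 20)/6 = 54/6 = 9; σ²_A = ((20−6)/6)² = 5.444
te_B = (11 + 4·13 + 15)/6 = 78/6 = 13; σ²_B = ((15−11)/6)² = 0.444
te_C = (2 + 4·6 + 16)/6 = 42/6 = 7; σ²_C = ((16−2)/6)² = 5.444
te_D = (8 + 4·9 + 10)/6 = 54/6 = 9; σ²_D = ((10−8)/6)² = 0.111
te_E = (7 + 4·9 + 17)/6 = 60/6 = 10; σ²_E = ((17−7)/6)² = 2.778
te_F = (2 + 4·3 + 4)/6 = 18/6 = 3; σ²_F = ((4−2)/6)² = 0.111

Forward pass:
ES_A = 0; EF_A = 9
ES_B = 0; EF_B = 13
ES_C = max(EF_A=9, EF_B=13) = 13; EF_C = 13+7 = 20
ES_D = max(EF_A=9, EF_B=13) = 13; EF_D = 13+9 = 22
ES_E = max(EF_C=20, EF_D=22) = 22; EF_E = 22+10 = 32
ES_F = max(EF_C=20, EF_E=32) = 32; EF_F = 32+3 = 35
Expected project duration μ = 35 days. Critical path: B → D → E → F.

Variance along critical path = 0.444 + 0.111 + 2.778 + 0.111 = 3.444; σ = √3.444 = 1.856 days.
Z = (39 − 35) / 1.856 = 2.155
P(T ≤ 39) = Φ(2.155) ≈ 0.984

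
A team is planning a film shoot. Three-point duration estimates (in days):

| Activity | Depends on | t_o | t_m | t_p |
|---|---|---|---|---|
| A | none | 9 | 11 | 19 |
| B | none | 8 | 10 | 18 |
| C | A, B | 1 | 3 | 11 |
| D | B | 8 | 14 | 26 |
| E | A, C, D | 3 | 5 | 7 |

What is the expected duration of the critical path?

31 days

te_A = (9 + 4·11 + 19)/6 = 72/6 = 12
te_B = (8 + 4·10 + 18)/6 = 66/6 = 11
te_C = (1 + 4·3 + 11)/6 = 24/6 = 4
te_D = (8 + 4·14 + 26)/6 = 90/6 = 15
te_E = (3 + 4·5 + 7)/6 = 30/6 = 5

Forward pass:
ES_A = 0; EF_A = 12
ES_B = 0; EF_B = 11
ES_C = max(EF_A=12, EF_B=11) = 12; EF_C = 12+4 = 16
ES_D = 11; EF_D = 11+15 = 26
ES_E = max(EF_A=12, EF_C=16, EF_D=26) = 26; EF_E = 26+5 = 31
Expected project duration μ = 31 days. Critical path: B → D → E.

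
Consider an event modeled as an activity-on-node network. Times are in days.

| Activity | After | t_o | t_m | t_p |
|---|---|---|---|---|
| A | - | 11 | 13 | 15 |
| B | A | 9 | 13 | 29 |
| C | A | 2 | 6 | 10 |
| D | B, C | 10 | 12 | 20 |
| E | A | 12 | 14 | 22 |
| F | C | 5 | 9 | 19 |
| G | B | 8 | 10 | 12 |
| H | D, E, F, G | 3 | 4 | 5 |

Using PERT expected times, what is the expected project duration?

45 days

te_A = (11 + 4·13 + 15)/6 = 78/6 = 13
te_B = (9 + 4·13 + 29)/6 = 90/6 = 15
te_C = (2 + 4·6 + 10)/6 = 36/6 = 6
te_D = (10 + 4·12 + 20)/6 = 78/6 = 13
te_E = (12 + 4·14 + 22)/6 = 90/6 = 15
te_F = (5 + 4·9 + 19)/6 = 60/6 = 10
te_G = (8 + 4·10 + 12)/6 = 60/6 = 10
te_H = (3 + 4·4 + 5)/6 = 24/6 = 4

Forward pass:
ES_A = 0; EF_A = 13
ES_B = 13; EF_B = 13+15 = 28
ES_C = 13; EF_C = 13+6 = 19
ES_D = max(EF_B=28, EF_C=19) = 28; EF_D = 28+13 = 41
ES_E = 13; EF_E = 13+15 = 28
ES_F = 19; EF_F = 19+10 = 29
ES_G = 28; EF_G = 28+10 = 38
ES_H = max(EF_D=41, EF_E=28, EF_F=29, EF_G=38) = 41; EF_H = 41+4 = 45
Expected project duration μ = 45 days. Critical path: A → B → D → H.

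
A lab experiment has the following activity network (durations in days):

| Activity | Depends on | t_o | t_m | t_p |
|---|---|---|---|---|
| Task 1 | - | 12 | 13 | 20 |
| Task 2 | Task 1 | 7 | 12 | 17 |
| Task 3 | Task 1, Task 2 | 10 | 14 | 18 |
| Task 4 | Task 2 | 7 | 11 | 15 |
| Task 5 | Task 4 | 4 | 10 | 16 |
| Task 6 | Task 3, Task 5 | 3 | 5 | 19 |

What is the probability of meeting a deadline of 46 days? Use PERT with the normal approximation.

te_Task 1 = (12 + 4·13 + 20)/6 = 84/6 = 14; σ²_Task 1 = ((20−12)/6)² = 1.778
te_Task 2 = (7 + 4·12 + 17)/6 = 72/6 = 12; σ²_Task 2 = ((17−7)/6)² = 2.778
te_Task 3 = (10 + 4·14 + 18)/6 = 84/6 = 14; σ²_Task 3 = ((18−10)/6)² = 1.778
te_Task 4 = (7 + 4·11 + 15)/6 = 66/6 = 11; σ²_Task 4 = ((15−7)/6)² = 1.778
te_Task 5 = (4 + 4·10 + 16)/6 = 60/6 = 10; σ²_Task 5 = ((16−4)/6)² = 4.000
te_Task 6 = (3 + 4·5 + 19)/6 = 42/6 = 7; σ²_Task 6 = ((19−3)/6)² = 7.111

Forward pass:
ES_Task 1 = 0; EF_Task 1 = 14
ES_Task 2 = 14; EF_Task 2 = 14+12 = 26
ES_Task 3 = max(EF_Task 1=14, EF_Task 2=26) = 26; EF_Task 3 = 26+14 = 40
ES_Task 4 = 26; EF_Task 4 = 26+11 = 37
ES_Task 5 = 37; EF_Task 5 = 37+10 = 47
ES_Task 6 = max(EF_Task 3=40, EF_Task 5=47) = 47; EF_Task 6 = 47+7 = 54
Expected project duration μ = 54 days. Critical path: Task 1 → Task 2 → Task 4 → Task 5 → Task 6.

Variance along critical path = 1.778 + 2.778 + 1.778 + 4.000 + 7.111 = 17.444; σ = √17.444 = 4.177 days.
Z = (46 − 54) / 4.177 = -1.915
P(T ≤ 46) = Φ(-1.915) ≈ 0.028

0.028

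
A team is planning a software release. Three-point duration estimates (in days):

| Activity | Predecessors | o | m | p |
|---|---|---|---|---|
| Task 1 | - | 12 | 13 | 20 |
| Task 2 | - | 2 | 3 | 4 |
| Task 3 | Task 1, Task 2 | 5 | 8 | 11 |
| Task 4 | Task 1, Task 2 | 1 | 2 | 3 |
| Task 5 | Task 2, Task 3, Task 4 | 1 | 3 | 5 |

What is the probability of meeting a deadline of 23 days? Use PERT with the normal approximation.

0.133

te_Task 1 = (12 + 4·13 + 20)/6 = 84/6 = 14; σ²_Task 1 = ((20−12)/6)² = 1.778
te_Task 2 = (2 + 4·3 + 4)/6 = 18/6 = 3; σ²_Task 2 = ((4−2)/6)² = 0.111
te_Task 3 = (5 + 4·8 + 11)/6 = 48/6 = 8; σ²_Task 3 = ((11−5)/6)² = 1.000
te_Task 4 = (1 + 4·2 + 3)/6 = 12/6 = 2; σ²_Task 4 = ((3−1)/6)² = 0.111
te_Task 5 = (1 + 4·3 + 5)/6 = 18/6 = 3; σ²_Task 5 = ((5−1)/6)² = 0.444

Forward pass:
ES_Task 1 = 0; EF_Task 1 = 14
ES_Task 2 = 0; EF_Task 2 = 3
ES_Task 3 = max(EF_Task 1=14, EF_Task 2=3) = 14; EF_Task 3 = 14+8 = 22
ES_Task 4 = max(EF_Task 1=14, EF_Task 2=3) = 14; EF_Task 4 = 14+2 = 16
ES_Task 5 = max(EF_Task 2=3, EF_Task 3=22, EF_Task 4=16) = 22; EF_Task 5 = 22+3 = 25
Expected project duration μ = 25 days. Critical path: Task 1 → Task 3 → Task 5.

Variance along critical path = 1.778 + 1.000 + 0.444 = 3.222; σ = √3.222 = 1.795 days.
Z = (23 − 25) / 1.795 = -1.114
P(T ≤ 23) = Φ(-1.114) ≈ 0.133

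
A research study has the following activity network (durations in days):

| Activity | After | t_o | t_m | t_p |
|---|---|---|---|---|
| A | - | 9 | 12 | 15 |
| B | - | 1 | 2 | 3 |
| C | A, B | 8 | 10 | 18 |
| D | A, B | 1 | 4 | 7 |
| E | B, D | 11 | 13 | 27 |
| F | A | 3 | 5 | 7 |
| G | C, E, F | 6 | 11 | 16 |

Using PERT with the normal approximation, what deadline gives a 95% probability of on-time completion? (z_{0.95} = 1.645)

47.7 days

te_A = (9 + 4·12 + 15)/6 = 72/6 = 12; σ²_A = ((15−9)/6)² = 1.000
te_B = (1 + 4·2 + 3)/6 = 12/6 = 2; σ²_B = ((3−1)/6)² = 0.111
te_C = (8 + 4·10 + 18)/6 = 66/6 = 11; σ²_C = ((18−8)/6)² = 2.778
te_D = (1 + 4·4 + 7)/6 = 24/6 = 4; σ²_D = ((7−1)/6)² = 1.000
te_E = (11 + 4·13 + 27)/6 = 90/6 = 15; σ²_E = ((27−11)/6)² = 7.111
te_F = (3 + 4·5 + 7)/6 = 30/6 = 5; σ²_F = ((7−3)/6)² = 0.444
te_G = (6 + 4·11 + 16)/6 = 66/6 = 11; σ²_G = ((16−6)/6)² = 2.778

Forward pass:
ES_A = 0; EF_A = 12
ES_B = 0; EF_B = 2
ES_C = max(EF_A=12, EF_B=2) = 12; EF_C = 12+11 = 23
ES_D = max(EF_A=12, EF_B=2) = 12; EF_D = 12+4 = 16
ES_E = max(EF_B=2, EF_D=16) = 16; EF_E = 16+15 = 31
ES_F = 12; EF_F = 12+5 = 17
ES_G = max(EF_C=23, EF_E=31, EF_F=17) = 31; EF_G = 31+11 = 42
Expected project duration μ = 42 days. Critical path: A → D → E → G.

Variance along critical path = 1.000 + 1.000 + 7.111 + 2.778 = 11.889; σ = 3.448 days.
D = μ + z·σ = 42 + 1.645·3.448 = 47.7 days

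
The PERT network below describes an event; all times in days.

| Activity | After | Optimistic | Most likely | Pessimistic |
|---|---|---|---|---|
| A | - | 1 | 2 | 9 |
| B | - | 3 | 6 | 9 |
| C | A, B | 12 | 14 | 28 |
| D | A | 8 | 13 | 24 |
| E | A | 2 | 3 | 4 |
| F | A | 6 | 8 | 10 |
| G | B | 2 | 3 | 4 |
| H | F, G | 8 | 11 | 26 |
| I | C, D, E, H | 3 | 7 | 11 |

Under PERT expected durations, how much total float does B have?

2 days

te_A = (1 + 4·2 + 9)/6 = 18/6 = 3
te_B = (3 + 4·6 + 9)/6 = 36/6 = 6
te_C = (12 + 4·14 + 28)/6 = 96/6 = 16
te_D = (8 + 4·13 + 24)/6 = 84/6 = 14
te_E = (2 + 4·3 + 4)/6 = 18/6 = 3
te_F = (6 + 4·8 + 10)/6 = 48/6 = 8
te_G = (2 + 4·3 + 4)/6 = 18/6 = 3
te_H = (8 + 4·11 + 26)/6 = 78/6 = 13
te_I = (3 + 4·7 + 11)/6 = 42/6 = 7

Forward pass:
ES_A = 0; EF_A = 3
ES_B = 0; EF_B = 6
ES_C = max(EF_A=3, EF_B=6) = 6; EF_C = 6+16 = 22
ES_D = 3; EF_D = 3+14 = 17
ES_E = 3; EF_E = 3+3 = 6
ES_F = 3; EF_F = 3+8 = 11
ES_G = 6; EF_G = 6+3 = 9
ES_H = max(EF_F=11, EF_G=9) = 11; EF_H = 11+13 = 24
ES_I = max(EF_C=22, EF_D=17, EF_E=6, EF_H=24) = 24; EF_I = 24+7 = 31
Expected project duration μ = 31 days. Critical path: A → F → H → I.

Backward pass:
LF_I = 31; LS_I = 31−7 = 24
LF_H = LS_I = 24; LS_H = 24−13 = 11
LF_G = LS_H = 11; LS_G = 11−3 = 8
LF_F = LS_H = 11; LS_F = 11−8 = 3
LF_E = LS_I = 24; LS_E = 24−3 = 21
LF_D = LS_I = 24; LS_D = 24−14 = 10
LF_C = LS_I = 24; LS_C = 24−16 = 8
LF_B = min(LS_C=8, LS_G=8) = 8; LS_B = 8−6 = 2
LF_A = min(LS_C=8, LS_D=10, LS_E=21, LS_F=3) = 3; LS_A = 3−3 = 0
Slack_B = LS_B − ES_B = 2 − 0 = 2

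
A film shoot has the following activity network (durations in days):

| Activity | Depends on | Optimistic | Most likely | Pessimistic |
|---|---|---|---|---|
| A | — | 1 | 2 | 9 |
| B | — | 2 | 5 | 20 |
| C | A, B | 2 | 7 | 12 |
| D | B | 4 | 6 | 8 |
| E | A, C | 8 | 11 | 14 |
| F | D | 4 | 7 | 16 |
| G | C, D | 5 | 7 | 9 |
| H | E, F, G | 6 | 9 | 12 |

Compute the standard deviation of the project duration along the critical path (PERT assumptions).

te_A = (1 + 4·2 + 9)/6 = 18/6 = 3; σ²_A = ((9−1)/6)² = 1.778
te_B = (2 + 4·5 + 20)/6 = 42/6 = 7; σ²_B = ((20−2)/6)² = 9.000
te_C = (2 + 4·7 + 12)/6 = 42/6 = 7; σ²_C = ((12−2)/6)² = 2.778
te_D = (4 + 4·6 + 8)/6 = 36/6 = 6; σ²_D = ((8−4)/6)² = 0.444
te_E = (8 + 4·11 + 14)/6 = 66/6 = 11; σ²_E = ((14−8)/6)² = 1.000
te_F = (4 + 4·7 + 16)/6 = 48/6 = 8; σ²_F = ((16−4)/6)² = 4.000
te_G = (5 + 4·7 + 9)/6 = 42/6 = 7; σ²_G = ((9−5)/6)² = 0.444
te_H = (6 + 4·9 + 12)/6 = 54/6 = 9; σ²_H = ((12−6)/6)² = 1.000

Forward pass:
ES_A = 0; EF_A = 3
ES_B = 0; EF_B = 7
ES_C = max(EF_A=3, EF_B=7) = 7; EF_C = 7+7 = 14
ES_D = 7; EF_D = 7+6 = 13
ES_E = max(EF_A=3, EF_C=14) = 14; EF_E = 14+11 = 25
ES_F = 13; EF_F = 13+8 = 21
ES_G = max(EF_C=14, EF_D=13) = 14; EF_G = 14+7 = 21
ES_H = max(EF_E=25, EF_F=21, EF_G=21) = 25; EF_H = 25+9 = 34
Expected project duration μ = 34 days. Critical path: B → C → E → H.

Variance along critical path = 9.000 + 2.778 + 1.000 + 1.000 = 13.778
σ = √13.778 = 3.712 days

3.71 days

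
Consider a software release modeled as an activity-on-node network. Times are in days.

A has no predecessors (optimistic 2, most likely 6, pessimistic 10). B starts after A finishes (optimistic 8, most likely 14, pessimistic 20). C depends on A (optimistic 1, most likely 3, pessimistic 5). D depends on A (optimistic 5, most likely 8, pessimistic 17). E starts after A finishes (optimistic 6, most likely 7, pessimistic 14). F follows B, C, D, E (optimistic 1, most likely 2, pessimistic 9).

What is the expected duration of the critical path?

te_A = (2 + 4·6 + 10)/6 = 36/6 = 6
te_B = (8 + 4·14 + 20)/6 = 84/6 = 14
te_C = (1 + 4·3 + 5)/6 = 18/6 = 3
te_D = (5 + 4·8 + 17)/6 = 54/6 = 9
te_E = (6 + 4·7 + 14)/6 = 48/6 = 8
te_F = (1 + 4·2 + 9)/6 = 18/6 = 3

Forward pass:
ES_A = 0; EF_A = 6
ES_B = 6; EF_B = 6+14 = 20
ES_C = 6; EF_C = 6+3 = 9
ES_D = 6; EF_D = 6+9 = 15
ES_E = 6; EF_E = 6+8 = 14
ES_F = max(EF_B=20, EF_C=9, EF_D=15, EF_E=14) = 20; EF_F = 20+3 = 23
Expected project duration μ = 23 days. Critical path: A → B → F.

23 days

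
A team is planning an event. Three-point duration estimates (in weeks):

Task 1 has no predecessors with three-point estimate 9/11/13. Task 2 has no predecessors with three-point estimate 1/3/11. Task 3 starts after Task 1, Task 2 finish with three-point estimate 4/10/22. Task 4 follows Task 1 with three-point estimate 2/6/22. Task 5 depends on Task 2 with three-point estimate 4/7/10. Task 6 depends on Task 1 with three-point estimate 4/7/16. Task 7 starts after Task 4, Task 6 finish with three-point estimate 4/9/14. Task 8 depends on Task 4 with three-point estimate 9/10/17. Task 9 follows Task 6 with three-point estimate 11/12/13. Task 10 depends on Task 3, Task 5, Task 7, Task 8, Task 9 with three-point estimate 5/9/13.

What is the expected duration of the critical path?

40 weeks

te_Task 1 = (9 + 4·11 + 13)/6 = 66/6 = 11
te_Task 2 = (1 + 4·3 + 11)/6 = 24/6 = 4
te_Task 3 = (4 + 4·10 + 22)/6 = 66/6 = 11
te_Task 4 = (2 + 4·6 + 22)/6 = 48/6 = 8
te_Task 5 = (4 + 4·7 + 10)/6 = 42/6 = 7
te_Task 6 = (4 + 4·7 + 16)/6 = 48/6 = 8
te_Task 7 = (4 + 4·9 + 14)/6 = 54/6 = 9
te_Task 8 = (9 + 4·10 + 17)/6 = 66/6 = 11
te_Task 9 = (11 + 4·12 + 13)/6 = 72/6 = 12
te_Task 10 = (5 + 4·9 + 13)/6 = 54/6 = 9

Forward pass:
ES_Task 1 = 0; EF_Task 1 = 11
ES_Task 2 = 0; EF_Task 2 = 4
ES_Task 3 = max(EF_Task 1=11, EF_Task 2=4) = 11; EF_Task 3 = 11+11 = 22
ES_Task 4 = 11; EF_Task 4 = 11+8 = 19
ES_Task 5 = 4; EF_Task 5 = 4+7 = 11
ES_Task 6 = 11; EF_Task 6 = 11+8 = 19
ES_Task 7 = max(EF_Task 4=19, EF_Task 6=19) = 19; EF_Task 7 = 19+9 = 28
ES_Task 8 = 19; EF_Task 8 = 19+11 = 30
ES_Task 9 = 19; EF_Task 9 = 19+12 = 31
ES_Task 10 = max(EF_Task 3=22, EF_Task 5=11, EF_Task 7=28, EF_Task 8=30, EF_Task 9=31) = 31; EF_Task 10 = 31+9 = 40
Expected project duration μ = 40 weeks. Critical path: Task 1 → Task 6 → Task 9 → Task 10.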